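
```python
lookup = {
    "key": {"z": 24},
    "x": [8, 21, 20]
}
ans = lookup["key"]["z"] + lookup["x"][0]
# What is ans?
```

Trace:
`lookup = { ...` → lookup = {'key': {'z': 24}, 'x': [8, 21, 20]}
`ans = lookup["key"]["z"] + lookup["x"][0]` → ans = 32
So ans = 32

Answer: 32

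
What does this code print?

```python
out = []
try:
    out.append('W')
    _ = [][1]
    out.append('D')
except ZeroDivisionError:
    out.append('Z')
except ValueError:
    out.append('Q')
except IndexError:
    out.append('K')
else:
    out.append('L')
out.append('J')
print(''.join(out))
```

Execution trace: 'W' (try body) → 'K' (except IndexError) → 'J' (after the try/except). Output: WKJ

Answer: WKJ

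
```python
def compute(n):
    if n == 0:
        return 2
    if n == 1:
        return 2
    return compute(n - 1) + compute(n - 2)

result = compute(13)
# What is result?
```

Build up from base cases: compute(0)=2, compute(1)=2, compute(2)=4, compute(3)=6, compute(4)=10, compute(5)=16, compute(6)=26, ..., compute(13)=754

Answer: 754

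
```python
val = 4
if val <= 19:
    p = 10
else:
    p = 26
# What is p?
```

Trace:
`val = 4` → val = 4
`if val <= 19: ...` → val <= 19 is True → p = 10
So p = 10

Answer: 10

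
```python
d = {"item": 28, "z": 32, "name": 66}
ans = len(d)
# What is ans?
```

Trace:
`d = {"item": 28, "z": 32, "name": 66}` → d = {'item': 28, 'z': 32, 'name': 66}
`ans = len(d)` → ans = 3
So ans = 3

Answer: 3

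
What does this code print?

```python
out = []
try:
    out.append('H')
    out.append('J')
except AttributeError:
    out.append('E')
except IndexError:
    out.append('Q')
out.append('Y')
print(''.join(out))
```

Execution trace: 'H' (try body) → 'J' (try body, no exception) → 'Y' (after the try/except). Output: HJY

Answer: HJY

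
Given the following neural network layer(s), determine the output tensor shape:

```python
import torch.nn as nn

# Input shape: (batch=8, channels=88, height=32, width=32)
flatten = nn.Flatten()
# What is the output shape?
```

Input: (8, 88, 32, 32) -> Output: (8, 90112)

Answer: (8, 90112)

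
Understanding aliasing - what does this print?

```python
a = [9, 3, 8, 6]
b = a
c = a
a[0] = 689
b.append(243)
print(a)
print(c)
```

Key concept: multiple aliases.
Step by step:
`a = [9, 3, 8, 6]` → a = [9, 3, 8, 6]
`b = a` → b = [9, 3, 8, 6] (same object as a)
`c = a` → c = [9, 3, 8, 6] (same object as a, b)
`a[0] = 689` → a = [689, 3, 8, 6] (same object as b, c); b = [689, 3, 8, 6] (same object as a, c); c = [689, 3, 8, 6] (same object as a, b)
`b.append(243)` → a = [689, 3, 8, 6, 243] (same object as b, c); b = [689, 3, 8, 6, 243] (same object as a, c); c = [689, 3, 8, 6, 243] (same object as a, b)
`print(a)` → prints [689, 3, 8, 6, 243]
`print(c)` → prints [689, 3, 8, 6, 243]

Answer:
[689, 3, 8, 6, 243]
[689, 3, 8, 6, 243]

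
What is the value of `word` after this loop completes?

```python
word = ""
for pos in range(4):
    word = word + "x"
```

Repeat 'x' 4 times
`word` takes the values: "" → "x" → "xx" → "xxx" → "xxxx"

Answer: "xxxx"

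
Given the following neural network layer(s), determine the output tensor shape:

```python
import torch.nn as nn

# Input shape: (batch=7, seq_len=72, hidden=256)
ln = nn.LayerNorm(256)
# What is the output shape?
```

Input: (7, 72, 256) -> Output: (7, 72, 256)

Answer: (7, 72, 256)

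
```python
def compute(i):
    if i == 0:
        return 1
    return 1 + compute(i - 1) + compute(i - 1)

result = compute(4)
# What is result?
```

compute(i) = 1 + 2·compute(i-1), compute(0)=1. Closed form: (1+1)·2^4 - 1 = 31.

Answer: 31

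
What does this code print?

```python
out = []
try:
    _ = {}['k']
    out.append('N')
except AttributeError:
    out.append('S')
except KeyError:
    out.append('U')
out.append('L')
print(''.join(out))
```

Execution trace: 'U' (except KeyError) → 'L' (after the try/except). Output: UL

Answer: UL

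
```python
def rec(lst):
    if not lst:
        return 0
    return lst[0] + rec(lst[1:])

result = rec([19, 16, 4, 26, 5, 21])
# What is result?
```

19 + 16 + 4 + 26 + 5 + 21 + 0 = 91

Answer: 91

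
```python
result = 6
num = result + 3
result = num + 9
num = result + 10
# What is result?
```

Trace:
`result = 6` → result = 6
`num = result + 3` → num = 9
`result = num + 9` → result = 18
`num = result + 10` → num = 28
So result = 18

Answer: 18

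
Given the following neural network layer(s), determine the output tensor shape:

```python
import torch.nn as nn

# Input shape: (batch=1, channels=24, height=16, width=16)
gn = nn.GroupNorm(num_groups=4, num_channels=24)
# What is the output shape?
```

Input: (1, 24, 16, 16) -> Output: (1, 24, 16, 16)

Answer: (1, 24, 16, 16)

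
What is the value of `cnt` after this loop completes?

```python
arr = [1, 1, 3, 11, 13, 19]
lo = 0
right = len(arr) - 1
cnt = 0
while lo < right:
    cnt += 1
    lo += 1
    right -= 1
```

Iterations until pointers meet (list length 6)
`cnt` takes the values: 0 → 1 → 2 → 3

Answer: 3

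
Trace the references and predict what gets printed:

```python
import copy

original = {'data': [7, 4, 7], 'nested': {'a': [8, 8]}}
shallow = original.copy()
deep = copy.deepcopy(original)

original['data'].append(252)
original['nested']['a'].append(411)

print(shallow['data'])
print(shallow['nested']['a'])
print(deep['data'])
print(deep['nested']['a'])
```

Key concept: comparing shallow vs deep copy.
Step by step:
`original = {'data': [7, 4, 7], 'nested': {'a': [8, 8]}}` → original = {'data': [7, 4, 7], 'nested': {'a': [8, 8]}}
`shallow = original.copy()` → shallow = {'data': [7, 4, 7], 'nested': {'a': [8, 8]}}
`deep = copy.deepcopy(original)` → deep = {'data': [7, 4, 7], 'nested': {'a': [8, 8]}}
`original['data'].append(252)` → original = {'data': [7, 4, 7, 252], 'nested': {'a': [8, 8]}}; shallow = {'data': [7, 4, 7, 252], 'nested': {'a': [8, 8]}}
`original['nested']['a'].append(411)` → original = {'data': [7, 4, 7, 252], 'nested': {'a': [8, 8, 411]}}; shallow = {'data': [7, 4, 7, 252], 'nested': {'a': [8, 8, 411]}}
`print(shallow['data'])` → prints [7, 4, 7, 252]
`print(shallow['nested']['a'])` → prints [8, 8, 411]
`print(deep['data'])` → prints [7, 4, 7]
`print(deep['nested']['a'])` → prints [8, 8]

Answer:
[7, 4, 7, 252]
[8, 8, 411]
[7, 4, 7]
[8, 8]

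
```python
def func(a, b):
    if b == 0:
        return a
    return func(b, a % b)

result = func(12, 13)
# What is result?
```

func(12, 13) -> func(13, 12) -> func(12, 1) -> func(1, 0) -> 1

Answer: 1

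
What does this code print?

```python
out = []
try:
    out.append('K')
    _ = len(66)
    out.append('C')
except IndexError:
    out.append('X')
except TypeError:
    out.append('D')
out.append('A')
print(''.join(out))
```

Execution trace: 'K' (try body) → 'D' (except TypeError) → 'A' (after the try/except). Output: KDA

Answer: KDA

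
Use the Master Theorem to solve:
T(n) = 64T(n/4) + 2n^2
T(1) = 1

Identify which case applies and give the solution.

a=64, b=4, f(n)=2n^2. log_4(64) = 3. Since c=2 < 3, Case 1 applies: T(n) = Θ(n^log_b(a)) = O(n^3).

Answer: O(n^3) - Case 1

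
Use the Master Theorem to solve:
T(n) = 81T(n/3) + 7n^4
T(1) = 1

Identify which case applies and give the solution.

a=81, b=3, f(n)=7n^4. log_3(81) = 4. Since c=4 = 4, Case 2 applies: T(n) = Θ(n^log_b(a) · log n) = O(n^4 log n).

Answer: O(n^4 log n) - Case 2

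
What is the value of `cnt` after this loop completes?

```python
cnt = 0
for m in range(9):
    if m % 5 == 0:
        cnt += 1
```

Count numbers divisible by 5 in range(9)
`cnt` takes the values: 0 → 1 → 2

Answer: 2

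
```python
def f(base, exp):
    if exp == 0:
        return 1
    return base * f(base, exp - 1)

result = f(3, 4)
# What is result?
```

f(3, 4) = 3 * 3 * 3 * 3 = 81

Answer: 81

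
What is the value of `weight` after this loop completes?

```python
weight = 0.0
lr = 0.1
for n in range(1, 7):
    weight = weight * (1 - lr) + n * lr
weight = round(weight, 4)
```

Moving average with lr=0.1
`weight` takes the values: 0.0 → 0.1 → 0.29 → 0.561 → 0.9049 → 1.31441 → 1.782969 → 1.783

Answer: 1.783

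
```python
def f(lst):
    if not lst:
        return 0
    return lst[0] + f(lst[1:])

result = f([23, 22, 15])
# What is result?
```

23 + 22 + 15 + 0 = 60

Answer: 60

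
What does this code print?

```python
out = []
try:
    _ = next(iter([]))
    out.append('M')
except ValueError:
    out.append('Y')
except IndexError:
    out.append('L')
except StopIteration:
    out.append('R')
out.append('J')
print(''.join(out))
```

Execution trace: 'R' (except StopIteration) → 'J' (after the try/except). Output: RJ

Answer: RJ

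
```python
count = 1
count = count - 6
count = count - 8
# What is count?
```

Trace:
`count = 1` → count = 1
`count = count - 6` → count = -5
`count = count - 8` → count = -13
So count = -13

Answer: -13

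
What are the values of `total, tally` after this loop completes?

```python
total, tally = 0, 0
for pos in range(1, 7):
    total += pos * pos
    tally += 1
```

Sum of squares and count
`total, tally` takes the values: (0, 0) → (1, 0) → (1, 1) → (5, 1) → (5, 2) → (14, 2) → (14, 3) → (30, 3) → (30, 4) → (55, 4) → (55, 5) → (91, 5) → (91, 6)

Answer: 91, 6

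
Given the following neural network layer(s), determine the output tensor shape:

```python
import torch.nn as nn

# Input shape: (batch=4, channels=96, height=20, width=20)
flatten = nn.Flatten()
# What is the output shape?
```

Input: (4, 96, 20, 20) -> Output: (4, 38400)

Answer: (4, 38400)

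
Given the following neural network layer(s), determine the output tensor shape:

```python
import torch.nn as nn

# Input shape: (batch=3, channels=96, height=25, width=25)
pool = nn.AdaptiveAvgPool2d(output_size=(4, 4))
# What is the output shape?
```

Input: (3, 96, 25, 25) -> Output: (3, 96, 4, 4)

Answer: (3, 96, 4, 4)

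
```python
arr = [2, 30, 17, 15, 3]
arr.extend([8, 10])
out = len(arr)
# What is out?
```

Trace:
`arr = [2, 30, 17, 15, 3]` → arr = [2, 30, 17, 15, 3]
`arr.extend([8, 10])` → arr = [2, 30, 17, 15, 3, 8, 10]
`out = len(arr)` → out = 7
So out = 7

Answer: 7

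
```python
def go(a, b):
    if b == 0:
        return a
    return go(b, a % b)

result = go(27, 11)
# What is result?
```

go(27, 11) -> go(11, 5) -> go(5, 1) -> go(1, 0) -> 1

Answer: 1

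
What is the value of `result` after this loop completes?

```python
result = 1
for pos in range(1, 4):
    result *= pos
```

3! = 6
`result` takes the values: 1 → 2 → 6

Answer: 6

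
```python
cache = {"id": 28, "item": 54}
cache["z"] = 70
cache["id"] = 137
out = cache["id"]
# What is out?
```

Trace:
`cache = {"id": 28, "item": 54}` → cache = {'id': 28, 'item': 54}
`cache["z"] = 70` → cache = {'id': 28, 'item': 54, 'z': 70}
`cache["id"] = 137` → cache = {'id': 137, 'item': 54, 'z': 70}
`out = cache["id"]` → out = 137
So out = 137

Answer: 137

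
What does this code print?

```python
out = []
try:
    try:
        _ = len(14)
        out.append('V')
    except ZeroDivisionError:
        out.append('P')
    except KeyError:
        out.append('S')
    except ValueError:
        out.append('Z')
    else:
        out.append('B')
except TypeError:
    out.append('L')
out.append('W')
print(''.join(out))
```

Execution trace: 'L' (outer except TypeError) → 'W' (after the try/except). Output: LW

Answer: LW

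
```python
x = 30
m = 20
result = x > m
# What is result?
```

Trace:
`x = 30` → x = 30
`m = 20` → m = 20
`result = x > m` → result = True
So result = True

Answer: True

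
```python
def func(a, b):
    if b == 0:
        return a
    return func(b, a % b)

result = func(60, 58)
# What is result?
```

func(60, 58) -> func(58, 2) -> func(2, 0) -> 2

Answer: 2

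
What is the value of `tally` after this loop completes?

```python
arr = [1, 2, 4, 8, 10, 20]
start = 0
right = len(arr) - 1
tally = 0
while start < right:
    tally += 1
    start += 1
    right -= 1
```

Iterations until pointers meet (list length 6)
`tally` takes the values: 0 → 1 → 2 → 3

Answer: 3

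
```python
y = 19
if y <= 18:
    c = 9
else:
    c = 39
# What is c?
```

Trace:
`y = 19` → y = 19
`if y <= 18: ...` → y <= 18 is False, take else branch → c = 39
So c = 39

Answer: 39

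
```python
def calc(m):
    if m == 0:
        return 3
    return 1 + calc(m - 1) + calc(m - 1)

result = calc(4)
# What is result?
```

calc(m) = 1 + 2·calc(m-1), calc(0)=3. Closed form: (3+1)·2^4 - 1 = 63.

Answer: 63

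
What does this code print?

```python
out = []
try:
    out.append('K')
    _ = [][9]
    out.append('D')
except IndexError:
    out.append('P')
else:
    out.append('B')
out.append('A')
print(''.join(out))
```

Execution trace: 'K' (try body) → 'P' (except IndexError) → 'A' (after the try/except). Output: KPA

Answer: KPA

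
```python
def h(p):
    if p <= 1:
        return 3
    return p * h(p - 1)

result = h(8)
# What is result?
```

h(8) = 8 * 7 * 6 * 5 * 4 * 3 * 2 * 3 = 120960

Answer: 120960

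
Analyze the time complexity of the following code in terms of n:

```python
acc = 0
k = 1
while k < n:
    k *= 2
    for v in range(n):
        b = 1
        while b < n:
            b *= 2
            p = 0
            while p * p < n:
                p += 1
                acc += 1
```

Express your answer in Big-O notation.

Each loop level contributes: log n × n × log n × √n. Multiplying the contributions gives O(n√n log² n).

Answer: O(n√n log² n)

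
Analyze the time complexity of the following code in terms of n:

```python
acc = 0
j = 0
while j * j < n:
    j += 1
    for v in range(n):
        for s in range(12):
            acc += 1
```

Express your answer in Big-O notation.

Each loop level contributes: √n × n × 1. Multiplying the contributions gives O(n√n).

Answer: O(n√n)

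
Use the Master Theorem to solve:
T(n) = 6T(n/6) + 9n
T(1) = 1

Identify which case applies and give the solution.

a=6, b=6, f(n)=9n. log_6(6) = 1. Since c=1 = 1, Case 2 applies: T(n) = Θ(n^log_b(a) · log n) = O(n log n).

Answer: O(n log n) - Case 2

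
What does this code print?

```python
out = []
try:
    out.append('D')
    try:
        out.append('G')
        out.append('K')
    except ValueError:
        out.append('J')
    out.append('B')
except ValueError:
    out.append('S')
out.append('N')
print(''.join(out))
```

Execution trace: 'D' (try body) → 'G' (inner try body) → 'K' (inner try body, no exception) → 'B' (try body, no exception) → 'N' (after the try/except). Output: DGKBN

Answer: DGKBN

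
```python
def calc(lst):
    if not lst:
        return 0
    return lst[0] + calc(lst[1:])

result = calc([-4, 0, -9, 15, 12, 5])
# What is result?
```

(-4) + 0 + (-9) + 15 + 12 + 5 + 0 = 19

Answer: 19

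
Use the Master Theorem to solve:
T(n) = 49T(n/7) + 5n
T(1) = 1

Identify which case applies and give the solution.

a=49, b=7, f(n)=5n. log_7(49) = 2. Since c=1 < 2, Case 1 applies: T(n) = Θ(n^log_b(a)) = O(n^2).

Answer: O(n^2) - Case 1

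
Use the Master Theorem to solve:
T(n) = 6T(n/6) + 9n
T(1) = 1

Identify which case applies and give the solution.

a=6, b=6, f(n)=9n. log_6(6) = 1. Since c=1 = 1, Case 2 applies: T(n) = Θ(n^log_b(a) · log n) = O(n log n).

Answer: O(n log n) - Case 2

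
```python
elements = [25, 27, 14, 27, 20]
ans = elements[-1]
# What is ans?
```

Trace:
`elements = [25, 27, 14, 27, 20]` → elements = [25, 27, 14, 27, 20]
`ans = elements[-1]` → ans = 20
So ans = 20

Answer: 20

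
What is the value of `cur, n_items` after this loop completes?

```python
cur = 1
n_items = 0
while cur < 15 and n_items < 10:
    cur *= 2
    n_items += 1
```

Double until >= 15 or 10 iterations
`cur, n_items` takes the values: (1, 0) → (2, 0) → (2, 1) → (4, 1) → (4, 2) → (8, 2) → (8, 3) → (16, 3) → (16, 4)

Answer: 16, 4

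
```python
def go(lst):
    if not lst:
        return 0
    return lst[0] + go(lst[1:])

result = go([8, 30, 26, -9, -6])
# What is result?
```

8 + 30 + 26 + (-9) + (-6) + 0 = 49

Answer: 49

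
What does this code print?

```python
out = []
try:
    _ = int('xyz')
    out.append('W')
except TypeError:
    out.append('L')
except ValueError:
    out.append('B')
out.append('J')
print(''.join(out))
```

Execution trace: 'B' (except ValueError) → 'J' (after the try/except). Output: BJ

Answer: BJ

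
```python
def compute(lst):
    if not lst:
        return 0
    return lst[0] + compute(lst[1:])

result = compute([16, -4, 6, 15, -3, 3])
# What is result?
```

16 + (-4) + 6 + 15 + (-3) + 3 + 0 = 33

Answer: 33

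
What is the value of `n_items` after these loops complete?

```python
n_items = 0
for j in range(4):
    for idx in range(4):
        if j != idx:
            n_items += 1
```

4² - 4 (exclude diagonal)
`n_items` takes the values: 0 → 1 → 2 → 3 → 4 → 5 → 6 → 7 → 8 → 9 → 10 → 11 → 12

Answer: 12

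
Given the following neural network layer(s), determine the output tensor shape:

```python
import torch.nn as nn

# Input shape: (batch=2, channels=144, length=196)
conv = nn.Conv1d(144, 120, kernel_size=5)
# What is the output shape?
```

Input: (2, 144, 196) -> Output: (2, 120, 192)

Answer: (2, 120, 192)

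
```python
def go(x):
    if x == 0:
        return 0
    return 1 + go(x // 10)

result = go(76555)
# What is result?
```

Count of digits of 76555: 5

Answer: 5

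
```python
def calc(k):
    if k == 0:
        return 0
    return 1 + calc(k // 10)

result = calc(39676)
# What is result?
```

Count of digits of 39676: 5

Answer: 5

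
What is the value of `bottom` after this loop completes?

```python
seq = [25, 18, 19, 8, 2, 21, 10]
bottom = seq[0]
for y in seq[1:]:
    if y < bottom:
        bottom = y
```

Minimum of [25, 18, 19, 8, 2, 21, 10]
`bottom` takes the values: 25 → 18 → 8 → 2

Answer: 2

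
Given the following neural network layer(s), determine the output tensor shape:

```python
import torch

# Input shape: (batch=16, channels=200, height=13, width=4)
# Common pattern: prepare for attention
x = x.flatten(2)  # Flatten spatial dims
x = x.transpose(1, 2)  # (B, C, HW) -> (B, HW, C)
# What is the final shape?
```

Input: (16, 200, 13, 4) -> after flatten(2): (16, 200, 52) -> Output: (16, 52, 200)

Answer: (16, 52, 200)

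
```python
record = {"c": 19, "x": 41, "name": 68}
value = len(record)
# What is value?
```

Trace:
`record = {"c": 19, "x": 41, "name": 68}` → record = {'c': 19, 'x': 41, 'name': 68}
`value = len(record)` → value = 3
So value = 3

Answer: 3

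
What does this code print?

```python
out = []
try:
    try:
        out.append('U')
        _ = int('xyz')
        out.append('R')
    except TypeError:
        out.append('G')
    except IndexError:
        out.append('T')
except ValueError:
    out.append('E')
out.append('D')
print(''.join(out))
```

Execution trace: 'U' (inner try body) → 'E' (outer except ValueError) → 'D' (after the try/except). Output: UED

Answer: UED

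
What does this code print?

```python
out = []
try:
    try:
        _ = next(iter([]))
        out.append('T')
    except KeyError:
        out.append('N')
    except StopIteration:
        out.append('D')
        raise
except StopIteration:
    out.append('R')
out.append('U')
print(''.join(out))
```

Execution trace: 'D' (inner except StopIteration) → 'R' (outer except StopIteration) → 'U' (after the try/except). Output: DRU

Answer: DRU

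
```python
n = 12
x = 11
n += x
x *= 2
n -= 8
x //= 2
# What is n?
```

Trace:
`n = 12` → n = 12
`x = 11` → x = 11
`n += x` → n = 23
`x *= 2` → x = 22
`n -= 8` → n = 15
`x //= 2` → x = 11
So n = 15

Answer: 15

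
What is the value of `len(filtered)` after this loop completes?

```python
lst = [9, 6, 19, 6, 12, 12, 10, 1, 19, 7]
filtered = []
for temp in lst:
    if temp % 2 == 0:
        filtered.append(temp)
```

Count even numbers in [9, 6, 19, 6, 12, 12, 10, 1, 19, 7]
`filtered` takes the values: [] → [6] → [6, 6] → [6, 6, 12] → [6, 6, 12, 12] → [6, 6, 12, 12, 10]
So `len(filtered)` = 5

Answer: 5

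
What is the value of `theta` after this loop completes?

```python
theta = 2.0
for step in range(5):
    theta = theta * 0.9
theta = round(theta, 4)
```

Exponential decay: 2.0 * 0.9^5
`theta` takes the values: 2.0 → 1.8 → 1.62 → 1.458 → 1.3122 → 1.18098 → 1.181

Answer: 1.181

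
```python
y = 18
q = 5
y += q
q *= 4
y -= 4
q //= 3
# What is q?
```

Trace:
`y = 18` → y = 18
`q = 5` → q = 5
`y += q` → y = 23
`q *= 4` → q = 20
`y -= 4` → y = 19
`q //= 3` → q = 6
So q = 6

Answer: 6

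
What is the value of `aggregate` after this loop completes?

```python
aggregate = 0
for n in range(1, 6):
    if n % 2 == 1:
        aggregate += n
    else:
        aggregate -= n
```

Add odd, subtract even
`aggregate` takes the values: 0 → 1 → -1 → 2 → -2 → 3

Answer: 3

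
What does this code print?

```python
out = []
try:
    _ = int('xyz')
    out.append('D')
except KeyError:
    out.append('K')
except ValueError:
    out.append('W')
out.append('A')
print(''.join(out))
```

Execution trace: 'W' (except ValueError) → 'A' (after the try/except). Output: WA

Answer: WA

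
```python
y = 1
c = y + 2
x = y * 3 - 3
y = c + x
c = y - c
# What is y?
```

Trace:
`y = 1` → y = 1
`c = y + 2` → c = 3
`x = y * 3 - 3` → x = 0
`y = c + x` → y = 3
`c = y - c` → c = 0
So y = 3

Answer: 3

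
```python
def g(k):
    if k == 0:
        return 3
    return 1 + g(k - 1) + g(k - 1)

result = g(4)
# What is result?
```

g(k) = 1 + 2·g(k-1), g(0)=3. Closed form: (3+1)·2^4 - 1 = 63.

Answer: 63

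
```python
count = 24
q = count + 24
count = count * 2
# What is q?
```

Trace:
`count = 24` → count = 24
`q = count + 24` → q = 48
`count = count * 2` → count = 48
So q = 48

Answer: 48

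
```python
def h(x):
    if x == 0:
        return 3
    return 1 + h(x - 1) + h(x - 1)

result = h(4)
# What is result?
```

h(x) = 1 + 2·h(x-1), h(0)=3. Closed form: (3+1)·2^4 - 1 = 63.

Answer: 63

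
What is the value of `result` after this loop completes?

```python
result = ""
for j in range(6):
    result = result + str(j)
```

Concatenate digits 0 to 5
`result` takes the values: "" → "0" → "01" → "012" → "0123" → "01234" → "012345"

Answer: "012345"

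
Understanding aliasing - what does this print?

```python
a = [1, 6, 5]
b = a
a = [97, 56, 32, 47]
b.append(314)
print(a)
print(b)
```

Key concept: rebinding vs mutation: a is rebound to a new list, b still points at the original.
Step by step:
`a = [1, 6, 5]` → a = [1, 6, 5]
`b = a` → b = [1, 6, 5] (same object as a)
`a = [97, 56, 32, 47]` → a = [97, 56, 32, 47]
`b.append(314)` → b = [1, 6, 5, 314]
`print(a)` → prints [97, 56, 32, 47]
`print(b)` → prints [1, 6, 5, 314]

Answer:
[97, 56, 32, 47]
[1, 6, 5, 314]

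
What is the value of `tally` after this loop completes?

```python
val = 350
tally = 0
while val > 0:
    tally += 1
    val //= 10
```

Count digits by repeated division by 10
`tally` takes the values: 0 → 1 → 2 → 3

Answer: 3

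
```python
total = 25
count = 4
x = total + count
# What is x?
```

Trace:
`total = 25` → total = 25
`count = 4` → count = 4
`x = total + count` → x = 29
So x = 29

Answer: 29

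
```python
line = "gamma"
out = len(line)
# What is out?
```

Trace:
`line = "gamma"` → line = 'gamma'
`out = len(line)` → out = 5
So out = 5

Answer: 5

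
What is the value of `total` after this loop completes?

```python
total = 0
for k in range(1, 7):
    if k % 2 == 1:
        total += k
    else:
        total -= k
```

Add odd, subtract even
`total` takes the values: 0 → 1 → -1 → 2 → -2 → 3 → -3

Answer: -3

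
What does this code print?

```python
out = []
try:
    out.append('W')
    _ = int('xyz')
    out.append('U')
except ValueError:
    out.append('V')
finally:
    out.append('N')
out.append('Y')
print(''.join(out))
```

Execution trace: 'W' (try body) → 'V' (except ValueError) → 'N' (finally) → 'Y' (after the try/except). Output: WVNY

Answer: WVNY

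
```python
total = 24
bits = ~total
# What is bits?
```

Trace:
`total = 24` → total = 24
`bits = ~total` → bits = -25
So bits = -25

Answer: -25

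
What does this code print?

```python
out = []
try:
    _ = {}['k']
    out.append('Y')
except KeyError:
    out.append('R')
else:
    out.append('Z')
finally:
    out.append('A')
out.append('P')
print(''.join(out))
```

Execution trace: 'R' (except KeyError) → 'A' (finally) → 'P' (after the try/except). Output: RAP

Answer: RAP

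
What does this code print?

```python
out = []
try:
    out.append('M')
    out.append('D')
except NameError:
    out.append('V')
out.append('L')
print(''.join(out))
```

Execution trace: 'M' (try body) → 'D' (try body, no exception) → 'L' (after the try/except). Output: MDL

Answer: MDL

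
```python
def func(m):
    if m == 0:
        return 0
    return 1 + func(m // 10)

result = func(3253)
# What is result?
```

Count of digits of 3253: 4

Answer: 4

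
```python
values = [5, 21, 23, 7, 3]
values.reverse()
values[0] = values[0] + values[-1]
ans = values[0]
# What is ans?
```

Trace:
`values = [5, 21, 23, 7, 3]` → values = [5, 21, 23, 7, 3]
`values.reverse()` → values = [3, 7, 23, 21, 5]
`values[0] = values[0] + values[-1]` → values = [8, 7, 23, 21, 5]
`ans = values[0]` → ans = 8
So ans = 8

Answer: 8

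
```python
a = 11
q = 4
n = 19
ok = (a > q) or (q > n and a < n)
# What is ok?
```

Trace:
`a = 11` → a = 11
`q = 4` → q = 4
`n = 19` → n = 19
`ok = (a > q) or (q > n and a < n)` → ok = True
So ok = True

Answer: True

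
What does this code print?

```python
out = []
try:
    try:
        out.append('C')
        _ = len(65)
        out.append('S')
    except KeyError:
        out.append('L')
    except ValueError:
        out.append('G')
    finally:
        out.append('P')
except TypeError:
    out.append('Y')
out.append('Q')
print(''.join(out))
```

Execution trace: 'C' (try body) → 'P' (finally) → 'Y' (outer except TypeError) → 'Q' (after the try/except). Output: CPYQ

Answer: CPYQ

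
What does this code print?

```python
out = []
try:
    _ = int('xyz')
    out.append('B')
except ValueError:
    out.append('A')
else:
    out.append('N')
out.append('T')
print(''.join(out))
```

Execution trace: 'A' (except ValueError) → 'T' (after the try/except). Output: AT

Answer: AT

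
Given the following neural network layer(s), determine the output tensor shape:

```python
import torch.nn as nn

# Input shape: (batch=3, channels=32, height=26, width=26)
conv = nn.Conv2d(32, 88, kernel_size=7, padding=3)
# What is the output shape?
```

Input: (3, 32, 26, 26) -> Output: (3, 88, 26, 26)

Answer: (3, 88, 26, 26)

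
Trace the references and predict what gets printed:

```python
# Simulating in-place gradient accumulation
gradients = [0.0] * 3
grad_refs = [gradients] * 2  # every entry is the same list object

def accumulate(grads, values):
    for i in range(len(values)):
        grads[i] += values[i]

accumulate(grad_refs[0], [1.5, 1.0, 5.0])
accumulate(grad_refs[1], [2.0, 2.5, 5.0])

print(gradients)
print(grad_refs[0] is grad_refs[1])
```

Key concept: gradient accumulation aliasing.
Step by step:
`gradients = [0.0] * 3` → gradients = [0.0, 0.0, 0.0]
`grad_refs = [gradients] * 2` → grad_refs = [[0.0, 0.0, 0.0], [0.0, 0.0, 0.0]]
`accumulate(grad_refs[0], [1.5, 1.0, 5.0])` → gradients = [1.5, 1.0, 5.0]; grad_refs = [[1.5, 1.0, 5.0], [1.5, 1.0, 5.0]]
`accumulate(grad_refs[1], [2.0, 2.5, 5.0])` → gradients = [3.5, 3.5, 10.0]; grad_refs = [[3.5, 3.5, 10.0], [3.5, 3.5, 10.0]]
`print(gradients)` → prints [3.5, 3.5, 10.0]
`print(grad_refs[0] is grad_refs[1])` → prints True

Answer:
[3.5, 3.5, 10.0]
True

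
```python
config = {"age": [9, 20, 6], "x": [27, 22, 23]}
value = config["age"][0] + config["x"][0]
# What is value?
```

Trace:
`config = {"age": [9, 20, 6], "x": [27, 22, 23]}` → config = {'age': [9, 20, 6], 'x': [27, 22, 23]}
`value = config["age"][0] + config["x"][0]` → value = 36
So value = 36

Answer: 36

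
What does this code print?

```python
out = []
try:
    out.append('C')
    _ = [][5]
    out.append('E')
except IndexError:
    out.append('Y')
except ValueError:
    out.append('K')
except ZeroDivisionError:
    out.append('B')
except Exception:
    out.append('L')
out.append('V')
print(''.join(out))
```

Execution trace: 'C' (try body) → 'Y' (except IndexError) → 'V' (after the try/except). Output: CYV

Answer: CYV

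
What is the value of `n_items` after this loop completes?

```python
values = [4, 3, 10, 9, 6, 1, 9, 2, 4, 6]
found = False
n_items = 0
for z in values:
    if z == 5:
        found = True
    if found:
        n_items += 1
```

Count elements after first 5 in [4, 3, 10, 9, 6, 1, 9, 2, 4, 6]
`n_items` takes the values: 0

Answer: 0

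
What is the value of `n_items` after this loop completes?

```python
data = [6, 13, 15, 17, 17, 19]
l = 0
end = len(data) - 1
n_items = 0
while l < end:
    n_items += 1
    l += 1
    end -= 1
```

Iterations until pointers meet (list length 6)
`n_items` takes the values: 0 → 1 → 2 → 3

Answer: 3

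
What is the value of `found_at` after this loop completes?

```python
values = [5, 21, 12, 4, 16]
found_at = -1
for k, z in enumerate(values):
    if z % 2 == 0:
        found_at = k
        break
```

First even number index in [5, 21, 12, 4, 16]
`found_at` takes the values: -1 → 2

Answer: 2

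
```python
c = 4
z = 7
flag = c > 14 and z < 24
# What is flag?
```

Trace:
`c = 4` → c = 4
`z = 7` → z = 7
`flag = c > 14 and z < 24` → flag = False
So flag = False

Answer: False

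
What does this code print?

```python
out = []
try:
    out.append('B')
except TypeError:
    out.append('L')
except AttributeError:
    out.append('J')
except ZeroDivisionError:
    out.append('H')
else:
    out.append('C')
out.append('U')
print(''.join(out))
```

Execution trace: 'B' (try body, no exception) → 'C' (else) → 'U' (after the try/except). Output: BCU

Answer: BCU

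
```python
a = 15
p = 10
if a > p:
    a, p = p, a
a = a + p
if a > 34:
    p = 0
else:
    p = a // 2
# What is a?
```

Trace:
`a = 15` → a = 15
`p = 10` → p = 10
`if a > p: ...` → a > p is True → a = 10; p = 15
`a = a + p` → a = 25
`if a > 34: ...` → a > 34 is False, take else branch → p = 12
So a = 25

Answer: 25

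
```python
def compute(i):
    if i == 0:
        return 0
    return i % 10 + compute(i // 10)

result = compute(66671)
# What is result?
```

Sum of digits of 66671: 1 + 7 + 6 + 6 + 6 = 26

Answer: 26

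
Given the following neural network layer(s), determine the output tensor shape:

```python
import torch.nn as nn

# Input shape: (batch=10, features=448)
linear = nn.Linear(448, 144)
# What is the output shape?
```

Input: (10, 448) -> Output: (10, 144)

Answer: (10, 144)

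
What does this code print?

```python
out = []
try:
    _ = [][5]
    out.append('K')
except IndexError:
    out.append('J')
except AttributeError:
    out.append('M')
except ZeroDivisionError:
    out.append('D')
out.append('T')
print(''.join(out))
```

Execution trace: 'J' (except IndexError) → 'T' (after the try/except). Output: JT

Answer: JT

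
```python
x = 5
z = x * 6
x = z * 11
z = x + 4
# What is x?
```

Trace:
`x = 5` → x = 5
`z = x * 6` → z = 30
`x = z * 11` → x = 330
`z = x + 4` → z = 334
So x = 330

Answer: 330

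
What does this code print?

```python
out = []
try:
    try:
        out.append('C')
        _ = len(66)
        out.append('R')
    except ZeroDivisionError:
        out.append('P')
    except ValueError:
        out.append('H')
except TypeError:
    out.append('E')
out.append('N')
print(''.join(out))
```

Execution trace: 'C' (try body) → 'E' (outer except TypeError) → 'N' (after the try/except). Output: CEN

Answer: CEN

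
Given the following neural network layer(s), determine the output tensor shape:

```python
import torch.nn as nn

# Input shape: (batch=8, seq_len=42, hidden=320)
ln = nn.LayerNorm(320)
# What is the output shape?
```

Input: (8, 42, 320) -> Output: (8, 42, 320)

Answer: (8, 42, 320)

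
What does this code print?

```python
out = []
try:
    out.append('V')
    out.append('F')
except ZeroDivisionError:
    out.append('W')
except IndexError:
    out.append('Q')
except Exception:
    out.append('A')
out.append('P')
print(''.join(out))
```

Execution trace: 'V' (try body) → 'F' (try body, no exception) → 'P' (after the try/except). Output: VFP

Answer: VFP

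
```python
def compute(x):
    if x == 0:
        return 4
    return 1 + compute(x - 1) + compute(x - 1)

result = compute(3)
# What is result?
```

compute(x) = 1 + 2·compute(x-1), compute(0)=4. Closed form: (4+1)·2^3 - 1 = 39.

Answer: 39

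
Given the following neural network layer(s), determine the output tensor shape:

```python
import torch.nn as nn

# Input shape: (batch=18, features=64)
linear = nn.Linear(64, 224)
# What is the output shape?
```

Input: (18, 64) -> Output: (18, 224)

Answer: (18, 224)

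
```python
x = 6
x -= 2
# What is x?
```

Trace:
`x = 6` → x = 6
`x -= 2` → x = 4
So x = 4

Answer: 4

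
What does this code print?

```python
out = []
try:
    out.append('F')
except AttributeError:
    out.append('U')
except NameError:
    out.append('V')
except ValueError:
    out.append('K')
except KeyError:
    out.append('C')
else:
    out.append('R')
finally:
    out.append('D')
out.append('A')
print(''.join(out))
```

Execution trace: 'F' (try body, no exception) → 'R' (else) → 'D' (finally) → 'A' (after the try/except). Output: FRDA

Answer: FRDA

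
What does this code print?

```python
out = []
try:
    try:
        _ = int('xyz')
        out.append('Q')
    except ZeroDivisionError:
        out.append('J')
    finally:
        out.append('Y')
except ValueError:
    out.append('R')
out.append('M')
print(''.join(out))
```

Execution trace: 'Y' (finally) → 'R' (outer except ValueError) → 'M' (after the try/except). Output: YRM

Answer: YRM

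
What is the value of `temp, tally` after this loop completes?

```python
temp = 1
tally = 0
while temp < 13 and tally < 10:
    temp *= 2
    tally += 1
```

Double until >= 13 or 10 iterations
`temp, tally` takes the values: (1, 0) → (2, 0) → (2, 1) → (4, 1) → (4, 2) → (8, 2) → (8, 3) → (16, 3) → (16, 4)

Answer: 16, 4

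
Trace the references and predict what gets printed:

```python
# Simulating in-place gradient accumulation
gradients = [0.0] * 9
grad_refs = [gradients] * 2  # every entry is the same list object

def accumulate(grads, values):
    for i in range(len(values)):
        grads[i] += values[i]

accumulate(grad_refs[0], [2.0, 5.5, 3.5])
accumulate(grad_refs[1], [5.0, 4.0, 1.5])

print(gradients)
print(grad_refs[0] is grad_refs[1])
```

Key concept: gradient accumulation aliasing.
Step by step:
`gradients = [0.0] * 9` → gradients = [0.0, 0.0, 0.0, 0.0, 0.0, 0.0, 0.0, 0.0, 0.0]
`grad_refs = [gradients] * 2` → grad_refs = [[0.0, 0.0, 0.0, 0.0, 0.0, 0.0, 0.0, 0.0, 0.0], [0.0, 0.0, 0.0, 0.0, 0.0, 0.0, 0.0, 0.0, 0.0]]
`accumulate(grad_refs[0], [2.0, 5.5, 3.5])` → gradients = [2.0, 5.5, 3.5, 0.0, 0.0, 0.0, 0.0, 0.0, 0.0]; grad_refs = [[2.0, 5.5, 3.5, 0.0, 0.0, 0.0, 0.0, 0.0, 0.0], [2.0, 5.5, 3.5, 0.0, 0.0, 0.0, 0.0, 0.0, 0.0]]
`accumulate(grad_refs[1], [5.0, 4.0, 1.5])` → gradients = [7.0, 9.5, 5.0, 0.0, 0.0, 0.0, 0.0, 0.0, 0.0]; grad_refs = [[7.0, 9.5, 5.0, 0.0, 0.0, 0.0, 0.0, 0.0, 0.0], [7.0, 9.5, 5.0, 0.0, 0.0, 0.0, 0.0, 0.0, 0.0]]
`print(gradients)` → prints [7.0, 9.5, 5.0, 0.0, 0.0, 0.0, 0.0, 0.0, 0.0]
`print(grad_refs[0] is grad_refs[1])` → prints True

Answer:
[7.0, 9.5, 5.0, 0.0, 0.0, 0.0, 0.0, 0.0, 0.0]
True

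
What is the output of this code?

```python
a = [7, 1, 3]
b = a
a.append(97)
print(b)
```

Key concept: basic list aliasing.
Step by step:
`a = [7, 1, 3]` → a = [7, 1, 3]
`b = a` → b = [7, 1, 3] (same object as a)
`a.append(97)` → a = [7, 1, 3, 97] (same object as b); b = [7, 1, 3, 97] (same object as a)
`print(b)` → prints [7, 1, 3, 97]

Answer: [7, 1, 3, 97]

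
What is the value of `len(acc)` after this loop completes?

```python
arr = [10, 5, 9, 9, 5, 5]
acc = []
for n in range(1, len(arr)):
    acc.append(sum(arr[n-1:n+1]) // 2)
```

Number of 2-element averages
`acc` takes the values: [] → [7] → [7, 7] → [7, 7, 9] → [7, 7, 9, 7] → [7, 7, 9, 7, 5]
So `len(acc)` = 5

Answer: 5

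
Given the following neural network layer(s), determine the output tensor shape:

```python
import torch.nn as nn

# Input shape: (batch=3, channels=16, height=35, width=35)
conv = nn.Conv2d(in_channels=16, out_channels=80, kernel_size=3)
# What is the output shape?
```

Input: (3, 16, 35, 35) -> Output: (3, 80, 33, 33)

Answer: (3, 80, 33, 33)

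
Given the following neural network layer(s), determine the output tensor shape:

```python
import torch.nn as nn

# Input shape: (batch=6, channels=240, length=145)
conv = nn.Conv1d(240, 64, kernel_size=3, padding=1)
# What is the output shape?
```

Input: (6, 240, 145) -> Output: (6, 64, 145)

Answer: (6, 64, 145)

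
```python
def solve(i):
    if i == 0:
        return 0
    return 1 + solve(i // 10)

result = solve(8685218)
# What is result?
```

Count of digits of 8685218: 7

Answer: 7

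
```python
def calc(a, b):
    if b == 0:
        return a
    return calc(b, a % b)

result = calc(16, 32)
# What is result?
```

calc(16, 32) -> calc(32, 16) -> calc(16, 0) -> 16

Answer: 16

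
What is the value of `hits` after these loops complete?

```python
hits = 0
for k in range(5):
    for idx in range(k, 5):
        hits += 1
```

Upper triangle: 5 + 4 + ... + 1
`hits` takes the values: 0 → 1 → 2 → 3 → 4 → 5 → 6 → 7 → 8 → 9 → 10 → 11 → 12 → 13 → 14 → 15

Answer: 15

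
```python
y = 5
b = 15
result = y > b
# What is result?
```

Trace:
`y = 5` → y = 5
`b = 15` → b = 15
`result = y > b` → result = False
So result = False

Answer: False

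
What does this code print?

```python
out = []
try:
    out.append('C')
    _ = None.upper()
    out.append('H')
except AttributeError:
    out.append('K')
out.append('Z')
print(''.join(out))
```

Execution trace: 'C' (try body) → 'K' (except AttributeError) → 'Z' (after the try/except). Output: CKZ

Answer: CKZ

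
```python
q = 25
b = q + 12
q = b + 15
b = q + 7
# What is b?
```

Trace:
`q = 25` → q = 25
`b = q + 12` → b = 37
`q = b + 15` → q = 52
`b = q + 7` → b = 59
So b = 59

Answer: 59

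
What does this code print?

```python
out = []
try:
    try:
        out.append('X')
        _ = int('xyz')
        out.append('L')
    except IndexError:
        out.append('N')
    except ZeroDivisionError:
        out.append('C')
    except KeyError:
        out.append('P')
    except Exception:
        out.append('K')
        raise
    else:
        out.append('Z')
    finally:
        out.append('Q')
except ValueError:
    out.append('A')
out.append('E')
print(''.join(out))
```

Execution trace: 'X' (inner try body) → 'K' (inner except Exception) → 'Q' (inner finally) → 'A' (outer except ValueError) → 'E' (after the try/except). Output: XKQAE

Answer: XKQAE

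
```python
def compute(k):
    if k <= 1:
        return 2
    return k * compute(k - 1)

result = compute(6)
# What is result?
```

compute(6) = 6 * 5 * 4 * 3 * 2 * 2 = 1440

Answer: 1440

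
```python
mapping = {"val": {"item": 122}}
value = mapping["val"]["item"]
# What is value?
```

Trace:
`mapping = {"val": {"item": 122}}` → mapping = {'val': {'item': 122}}
`value = mapping["val"]["item"]` → value = 122
So value = 122

Answer: 122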